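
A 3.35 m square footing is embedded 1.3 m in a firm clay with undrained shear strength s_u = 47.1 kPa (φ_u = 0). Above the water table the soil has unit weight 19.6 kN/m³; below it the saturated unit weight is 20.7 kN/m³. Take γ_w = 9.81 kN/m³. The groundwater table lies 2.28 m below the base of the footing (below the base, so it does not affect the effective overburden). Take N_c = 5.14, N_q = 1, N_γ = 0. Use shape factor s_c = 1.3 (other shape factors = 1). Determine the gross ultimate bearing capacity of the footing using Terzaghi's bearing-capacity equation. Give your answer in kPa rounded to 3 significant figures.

q_ult ≈ 340 kPa

Effective surcharge at the founding depth q = γ·D_f = 19.6 × 1.3 = 25.48 kPa.
q_ult = c·N_c·s_c + q·N_q
     = 47.1 × 5.14 × 1.3 + 25.48 × 1
     = 314.72 + 25.48 = 340.2 kPa.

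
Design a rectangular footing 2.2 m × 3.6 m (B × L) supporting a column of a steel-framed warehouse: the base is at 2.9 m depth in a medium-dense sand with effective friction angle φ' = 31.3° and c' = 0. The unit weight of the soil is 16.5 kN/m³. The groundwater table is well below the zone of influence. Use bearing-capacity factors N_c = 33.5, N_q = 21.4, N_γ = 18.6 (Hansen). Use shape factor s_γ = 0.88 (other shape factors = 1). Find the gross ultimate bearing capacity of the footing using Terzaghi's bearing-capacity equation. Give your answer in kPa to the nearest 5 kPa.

Overburden at base level: q = 16.5 × 2.9 = 47.85 kPa.
Surcharge term q·N_q = 47.85 × 21.4 = 1024 kPa; self-weight term 0.5·γ·B·N_γ·s_γ = 0.5 × 16.5 × 2.2 × 18.6 × 0.88 = 297.08 kPa.
q_ult = 1024 + 297.08 = 1321.1 kPa.

q_ult ≈ 1320 kPa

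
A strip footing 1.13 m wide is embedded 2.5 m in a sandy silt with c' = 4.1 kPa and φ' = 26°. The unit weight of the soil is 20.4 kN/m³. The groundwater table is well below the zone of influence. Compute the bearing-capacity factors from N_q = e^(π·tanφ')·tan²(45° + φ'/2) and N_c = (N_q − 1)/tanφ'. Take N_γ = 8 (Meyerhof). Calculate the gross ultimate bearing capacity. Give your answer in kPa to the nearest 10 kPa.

tan26° = 0.4877, so N_q = e^(π×0.4877)·tan²(58°) = 4.629 × 2.561 = 11.85.
N_c = (11.85 − 1)/tan26° = 22.25.
Overburden at base level: q = 20.4 × 2.5 = 51 kPa.
Cohesion term c·N_c = 4.1 × 22.254 = 91.243 kPa; surcharge term q·N_q = 51 × 11.854 = 604.56 kPa; self-weight term 0.5·γ·B·N_γ = 0.5 × 20.4 × 1.13 × 8 = 92.208 kPa.
q_ult = 91.243 + 604.56 + 92.208 = 788.02 kPa.

q_ult ≈ 790 kPa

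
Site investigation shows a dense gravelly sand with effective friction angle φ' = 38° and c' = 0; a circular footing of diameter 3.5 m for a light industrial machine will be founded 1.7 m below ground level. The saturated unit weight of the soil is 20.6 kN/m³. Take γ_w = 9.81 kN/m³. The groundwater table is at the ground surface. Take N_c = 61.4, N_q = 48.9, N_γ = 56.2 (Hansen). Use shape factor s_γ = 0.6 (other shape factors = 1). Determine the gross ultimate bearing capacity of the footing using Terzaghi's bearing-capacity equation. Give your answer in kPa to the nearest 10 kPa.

q_ult ≈ 1530 kPa

γ' = 20.6 − 9.81 = 10.79 kN/m³ (submerged throughout). q = 10.79 × 1.7 = 18.343 kPa; the same γ' applies in the ½γBN_γ term.
q·N_q = 18.343 × 48.9 = 896.97 kPa
0.5·γ·B·N_γ·s_γ = 0.5 × 10.79 × 3.5 × 56.2 × 0.6 = 636.72 kPa
q_ult = 896.97 + 636.72 = 1533.7 kPa.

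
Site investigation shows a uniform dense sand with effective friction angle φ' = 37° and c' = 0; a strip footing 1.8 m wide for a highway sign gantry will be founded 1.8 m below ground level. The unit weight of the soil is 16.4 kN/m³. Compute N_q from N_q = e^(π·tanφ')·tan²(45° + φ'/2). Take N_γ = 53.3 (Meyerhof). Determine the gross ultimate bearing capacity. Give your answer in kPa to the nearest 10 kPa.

tan37° = 0.7536, so N_q = e^(π×0.7536)·tan²(63.5°) = 10.669 × 4.023 = 42.92.
Effective surcharge at the founding depth q = γ·D_f = 16.4 × 1.8 = 29.52 kPa.
q_ult = q·N_q + 0.5·γ·B·N_γ
     = 29.52 × 42.92 + 0.5 × 16.4 × 1.8 × 53.3
     = 1267 + 786.71 = 2053.7 kPa.

q_ult ≈ 2050 kPa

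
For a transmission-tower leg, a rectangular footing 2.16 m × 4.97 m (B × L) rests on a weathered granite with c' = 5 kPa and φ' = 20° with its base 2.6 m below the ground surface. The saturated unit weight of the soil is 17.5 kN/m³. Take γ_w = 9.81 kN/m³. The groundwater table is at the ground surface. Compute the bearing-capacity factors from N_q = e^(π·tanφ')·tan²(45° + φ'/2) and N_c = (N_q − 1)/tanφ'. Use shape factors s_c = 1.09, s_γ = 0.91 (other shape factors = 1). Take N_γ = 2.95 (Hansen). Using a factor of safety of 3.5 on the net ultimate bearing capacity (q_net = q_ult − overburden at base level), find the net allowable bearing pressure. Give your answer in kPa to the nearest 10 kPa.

N_q = e^(π·tan20°)·tan²(55°) = 6.4; N_c = (N_q − 1)/tanφ' = 14.83.
γ' = 17.5 − 9.81 = 7.69 kN/m³ (submerged throughout). q = 7.69 × 2.6 = 19.994 kPa; the same γ' applies in the ½γBN_γ term.
c·N_c·s_c = 5 × 14.835 × 1.09 = 80.849 kPa
q·N_q = 19.994 × 6.3994 = 127.95 kPa
0.5·γ·B·N_γ·s_γ = 0.5 × 7.69 × 2.16 × 2.95 × 0.91 = 22.295 kPa
q_ult = 80.849 + 127.95 + 22.295 = 231.09 kPa.
q_net = 231.09 − 19.994 = 211.1 kPa.
q_all(net) = 211.1 / 3.5 = 60.314 kPa.

q_all(net) ≈ 60 kPa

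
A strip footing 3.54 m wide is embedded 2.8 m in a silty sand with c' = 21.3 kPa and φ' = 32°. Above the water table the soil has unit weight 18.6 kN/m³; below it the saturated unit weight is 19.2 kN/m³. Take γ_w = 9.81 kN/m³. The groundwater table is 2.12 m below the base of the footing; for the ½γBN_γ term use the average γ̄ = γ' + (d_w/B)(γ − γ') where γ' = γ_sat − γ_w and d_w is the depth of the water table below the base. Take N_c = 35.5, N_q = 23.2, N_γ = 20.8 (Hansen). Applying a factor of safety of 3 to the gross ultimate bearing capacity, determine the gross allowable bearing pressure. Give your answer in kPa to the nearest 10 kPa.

Overburden at base level: q = 18.6 × 2.8 = 52.08 kPa.
The water table is 2.12 m below the base (< B = 3.54 m), so the ½γBN_γ term uses γ̄ = γ' + (d_w/B)(γ − γ') = 9.39 + (2.12/3.54)(18.6 − 9.39) = 14.906 kN/m³.
Cohesion term c·N_c = 21.3 × 35.5 = 756.15 kPa; surcharge term q·N_q = 52.08 × 23.2 = 1208.3 kPa; self-weight term 0.5·γ·B·N_γ = 0.5 × 14.906 × 3.54 × 20.8 = 548.76 kPa.
q_ult = 756.15 + 1208.3 + 548.76 = 2513.2 kPa.
q_all = q_ult / FS = 2513.2 / 3 = 837.72 kPa.

q_all ≈ 840 kPa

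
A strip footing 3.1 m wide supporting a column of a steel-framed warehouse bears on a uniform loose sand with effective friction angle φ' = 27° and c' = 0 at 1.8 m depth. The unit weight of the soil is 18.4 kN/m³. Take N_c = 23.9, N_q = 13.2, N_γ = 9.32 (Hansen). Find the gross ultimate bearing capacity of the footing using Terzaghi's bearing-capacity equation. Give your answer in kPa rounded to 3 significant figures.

q_ult ≈ 703 kPa

q = γ·D_f = 18.4 × 1.8 = 33.12 kPa.
q·N_q = 33.12 × 13.2 = 437.18 kPa
0.5·γ·B·N_γ = 0.5 × 18.4 × 3.1 × 9.32 = 265.81 kPa
q_ult = 437.18 + 265.81 = 702.99 kPa.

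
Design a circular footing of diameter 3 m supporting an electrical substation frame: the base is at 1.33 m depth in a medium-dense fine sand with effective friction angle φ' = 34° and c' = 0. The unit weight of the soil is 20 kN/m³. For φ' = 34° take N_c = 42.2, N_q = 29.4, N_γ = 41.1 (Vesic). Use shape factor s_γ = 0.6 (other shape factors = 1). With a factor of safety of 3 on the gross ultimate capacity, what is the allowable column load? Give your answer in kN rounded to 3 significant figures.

P_all ≈ 3590 kN

Overburden at base level: q = 20 × 1.33 = 26.6 kPa.
Surcharge term q·N_q = 26.6 × 29.4 = 782.04 kPa; self-weight term 0.5·γ·B·N_γ·s_γ = 0.5 × 20 × 3 × 41.1 × 0.6 = 739.8 kPa.
q_ult = 782.04 + 739.8 = 1521.8 kPa.
Gross allowable pressure q_all = 1521.8 / 3 = 507.28 kPa.
Footing area = 7.0686 m², so allowable column load = 507.28 × 7.0686 = 3585.8 kN.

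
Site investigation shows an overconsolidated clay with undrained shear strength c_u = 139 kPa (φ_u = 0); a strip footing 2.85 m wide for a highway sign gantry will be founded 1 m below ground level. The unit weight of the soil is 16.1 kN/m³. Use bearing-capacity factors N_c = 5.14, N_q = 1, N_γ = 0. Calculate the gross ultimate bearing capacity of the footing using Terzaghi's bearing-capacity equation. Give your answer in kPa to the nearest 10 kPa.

q = γ·D_f = 16.1 × 1 = 16.1 kPa.
c·N_c = 139 × 5.14 = 714.46 kPa
q·N_q = 16.1 × 1 = 16.1 kPa
q_ult = 714.46 + 16.1 = 730.56 kPa.

q_ult ≈ 730 kPa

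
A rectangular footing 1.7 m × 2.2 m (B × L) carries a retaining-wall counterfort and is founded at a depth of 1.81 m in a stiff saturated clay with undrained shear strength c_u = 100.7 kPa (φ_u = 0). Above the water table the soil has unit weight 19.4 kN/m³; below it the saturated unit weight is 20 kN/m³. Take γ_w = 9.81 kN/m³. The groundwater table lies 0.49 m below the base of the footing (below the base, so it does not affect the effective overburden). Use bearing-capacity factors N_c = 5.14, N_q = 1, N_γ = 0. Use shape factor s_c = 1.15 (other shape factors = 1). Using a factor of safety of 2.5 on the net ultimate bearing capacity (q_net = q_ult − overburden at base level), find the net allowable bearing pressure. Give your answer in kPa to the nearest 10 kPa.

q = γ·D_f = 19.4 × 1.81 = 35.114 kPa.
c·N_c·s_c = 100.7 × 5.14 × 1.15 = 595.24 kPa
q·N_q = 35.114 × 1 = 35.114 kPa
q_ult = 595.24 + 35.114 = 630.35 kPa.
q_net = 630.35 − 35.114 = 595.24 kPa.
q_all(net) = 595.24 / 2.5 = 238.1 kPa.

q_all(net) ≈ 240 kPa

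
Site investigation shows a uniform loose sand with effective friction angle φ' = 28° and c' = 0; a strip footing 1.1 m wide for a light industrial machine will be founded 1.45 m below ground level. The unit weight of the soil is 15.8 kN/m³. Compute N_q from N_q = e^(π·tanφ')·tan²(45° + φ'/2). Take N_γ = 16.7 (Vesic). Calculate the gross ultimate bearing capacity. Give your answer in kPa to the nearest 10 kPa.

tan28° = 0.5317, so N_q = e^(π×0.5317)·tan²(59°) = 5.314 × 2.77 = 14.72.
Overburden at base level: q = 15.8 × 1.45 = 22.91 kPa.
Surcharge term q·N_q = 22.91 × 14.72 = 337.23 kPa; self-weight term 0.5·γ·B·N_γ = 0.5 × 15.8 × 1.1 × 16.7 = 145.12 kPa.
q_ult = 337.23 + 145.12 = 482.36 kPa.

q_ult ≈ 480 kPa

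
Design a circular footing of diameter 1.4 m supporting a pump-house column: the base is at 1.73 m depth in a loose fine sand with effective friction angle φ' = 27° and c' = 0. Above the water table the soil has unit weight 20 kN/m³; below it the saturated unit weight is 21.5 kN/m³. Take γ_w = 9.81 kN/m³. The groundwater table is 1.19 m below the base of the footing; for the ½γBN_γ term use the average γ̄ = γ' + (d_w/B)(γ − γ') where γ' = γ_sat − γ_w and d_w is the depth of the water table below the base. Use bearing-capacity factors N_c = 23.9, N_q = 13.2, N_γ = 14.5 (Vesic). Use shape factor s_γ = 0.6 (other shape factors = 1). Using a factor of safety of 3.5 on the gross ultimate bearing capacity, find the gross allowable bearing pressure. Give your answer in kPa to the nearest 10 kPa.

q_all ≈ 160 kPa

q = γ·D_f = 20 × 1.73 = 34.6 kPa.
γ' = 11.69 kN/m³; averaging over the depth B below the base, γ̄ = γ' + (d_w/B)(γ − γ') = 18.753 kN/m³.
q·N_q = 34.6 × 13.2 = 456.72 kPa
0.5·γ·B·N_γ·s_γ = 0.5 × 18.753 × 1.4 × 14.5 × 0.6 = 114.21 kPa
q_ult = 456.72 + 114.21 = 570.93 kPa.
q_all = 570.93 / 3.5 = 163.12 kPa.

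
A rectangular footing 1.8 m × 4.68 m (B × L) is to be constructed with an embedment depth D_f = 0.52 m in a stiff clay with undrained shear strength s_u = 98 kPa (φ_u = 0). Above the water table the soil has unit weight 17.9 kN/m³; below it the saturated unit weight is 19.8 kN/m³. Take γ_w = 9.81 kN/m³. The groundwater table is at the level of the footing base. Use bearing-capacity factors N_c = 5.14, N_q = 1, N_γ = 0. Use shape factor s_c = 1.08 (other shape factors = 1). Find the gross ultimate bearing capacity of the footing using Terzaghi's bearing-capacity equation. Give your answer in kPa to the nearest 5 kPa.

Effective surcharge at the founding depth q = γ·D_f = 17.9 × 0.52 = 9.308 kPa.
q_ult = c·N_c·s_c + q·N_q
     = 98 × 5.14 × 1.08 + 9.308 × 1
     = 544.02 + 9.308 = 553.33 kPa.

q_ult ≈ 555 kPa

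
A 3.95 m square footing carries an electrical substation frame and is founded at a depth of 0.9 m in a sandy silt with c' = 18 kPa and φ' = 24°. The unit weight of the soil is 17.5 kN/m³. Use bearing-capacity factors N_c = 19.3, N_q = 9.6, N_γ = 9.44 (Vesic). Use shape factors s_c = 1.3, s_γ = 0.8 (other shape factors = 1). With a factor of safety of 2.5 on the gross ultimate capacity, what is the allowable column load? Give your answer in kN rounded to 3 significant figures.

P_all ≈ 5390 kN

Overburden at base level: q = 17.5 × 0.9 = 15.75 kPa.
Cohesion term c·N_c·s_c = 18 × 19.3 × 1.3 = 451.62 kPa; surcharge term q·N_q = 15.75 × 9.6 = 151.2 kPa; self-weight term 0.5·γ·B·N_γ·s_γ = 0.5 × 17.5 × 3.95 × 9.44 × 0.8 = 261.02 kPa.
q_ult = 451.62 + 151.2 + 261.02 = 863.84 kPa.
Gross allowable pressure q_all = 863.84 / 2.5 = 345.53 kPa.
Footing area = 15.6025 m², so allowable column load = 345.53 × 15.6025 = 5391.2 kN.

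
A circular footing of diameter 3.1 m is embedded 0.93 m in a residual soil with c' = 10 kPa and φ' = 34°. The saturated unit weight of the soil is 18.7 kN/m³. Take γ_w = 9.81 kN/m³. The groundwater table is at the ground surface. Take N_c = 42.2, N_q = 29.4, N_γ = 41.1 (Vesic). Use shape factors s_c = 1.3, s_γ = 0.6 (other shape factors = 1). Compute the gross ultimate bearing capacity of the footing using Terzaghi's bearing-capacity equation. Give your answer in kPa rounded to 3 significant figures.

q_ult ≈ 1130 kPa

With the water table at the surface the whole profile is submerged: γ' = 18.7 − 9.81 = 8.89 kN/m³, so q = γ'·D_f = 8.2677 kPa; the same γ' applies in the ½γBN_γ term.
q_ult = c·N_c·s_c + q·N_q + 0.5·γ·B·N_γ·s_γ
     = 10 × 42.2 × 1.3 + 8.2677 × 29.4 + 0.5 × 8.89 × 3.1 × 41.1 × 0.6
     = 548.6 + 243.07 + 339.8 = 1131.5 kPa.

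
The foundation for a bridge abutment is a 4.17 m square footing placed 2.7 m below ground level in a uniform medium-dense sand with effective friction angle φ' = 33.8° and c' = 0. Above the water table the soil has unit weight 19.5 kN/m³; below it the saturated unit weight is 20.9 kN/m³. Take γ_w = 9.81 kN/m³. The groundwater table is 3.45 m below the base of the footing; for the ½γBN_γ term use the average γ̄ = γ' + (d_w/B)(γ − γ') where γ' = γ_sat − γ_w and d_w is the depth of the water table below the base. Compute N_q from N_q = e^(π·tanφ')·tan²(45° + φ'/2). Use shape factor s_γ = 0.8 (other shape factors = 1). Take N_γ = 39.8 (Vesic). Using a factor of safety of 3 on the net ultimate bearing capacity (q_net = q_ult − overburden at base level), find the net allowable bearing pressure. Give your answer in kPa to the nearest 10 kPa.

N_q = e^(π·tan33.8°)·tan²(61.9°) = 28.73.
Overburden at base level: q = 19.5 × 2.7 = 52.65 kPa.
The water table is 3.45 m below the base (< B = 4.17 m), so the ½γBN_γ term uses γ̄ = γ' + (d_w/B)(γ − γ') = 11.09 + (3.45/4.17)(19.5 − 11.09) = 18.048 kN/m³.
Surcharge term q·N_q = 52.65 × 28.732 = 1512.7 kPa; self-weight term 0.5·γ·B·N_γ·s_γ = 0.5 × 18.048 × 4.17 × 39.8 × 0.8 = 1198.1 kPa.
q_ult = 1512.7 + 1198.1 = 2710.9 kPa.
q_net = 2710.9 − 52.65 = 2658.2 kPa.
q_all(net) = 2658.2 / 3 = 886.08 kPa.

q_all(net) ≈ 890 kPa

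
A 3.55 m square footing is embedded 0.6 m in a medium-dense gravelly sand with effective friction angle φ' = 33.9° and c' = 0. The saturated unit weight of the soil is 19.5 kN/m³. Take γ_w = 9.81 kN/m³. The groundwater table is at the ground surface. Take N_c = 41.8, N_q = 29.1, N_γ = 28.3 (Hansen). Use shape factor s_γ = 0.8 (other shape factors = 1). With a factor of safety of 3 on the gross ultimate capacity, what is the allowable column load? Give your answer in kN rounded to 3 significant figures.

Water table at ground surface, so effective unit weight γ' = 19.5 − 9.81 = 9.69 kN/m³ is used throughout; overburden q = 9.69 × 0.6 = 5.814 kPa; the same γ' applies in the ½γBN_γ term.
Surcharge term q·N_q = 5.814 × 29.1 = 169.19 kPa; self-weight term 0.5·γ·B·N_γ·s_γ = 0.5 × 9.69 × 3.55 × 28.3 × 0.8 = 389.4 kPa.
q_ult = 169.19 + 389.4 = 558.59 kPa.
Gross allowable pressure q_all = 558.59 / 3 = 186.2 kPa.
Footing area = 12.6025 m², so allowable column load = 186.2 × 12.6025 = 2346.5 kN.

P_all ≈ 2350 kN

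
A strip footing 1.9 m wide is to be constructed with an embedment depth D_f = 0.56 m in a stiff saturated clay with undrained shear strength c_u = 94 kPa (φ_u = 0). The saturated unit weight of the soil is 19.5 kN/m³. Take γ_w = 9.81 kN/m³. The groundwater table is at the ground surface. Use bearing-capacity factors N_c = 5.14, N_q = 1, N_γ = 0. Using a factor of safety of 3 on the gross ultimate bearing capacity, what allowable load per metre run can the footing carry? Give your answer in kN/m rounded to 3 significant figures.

≈ 309 kN/m

γ' = 19.5 − 9.81 = 9.69 kN/m³ (submerged throughout). q = 9.69 × 0.56 = 5.4264 kPa.
c·N_c = 94 × 5.14 = 483.16 kPa
q·N_q = 5.4264 × 1 = 5.4264 kPa
q_ult = 483.16 + 5.4264 = 488.59 kPa.
Gross allowable pressure q_all = 488.59 / 3 = 162.86 kPa.
Allowable wall load = q_all × B = 162.86 × 1.9 = 309.44 kN per metre run.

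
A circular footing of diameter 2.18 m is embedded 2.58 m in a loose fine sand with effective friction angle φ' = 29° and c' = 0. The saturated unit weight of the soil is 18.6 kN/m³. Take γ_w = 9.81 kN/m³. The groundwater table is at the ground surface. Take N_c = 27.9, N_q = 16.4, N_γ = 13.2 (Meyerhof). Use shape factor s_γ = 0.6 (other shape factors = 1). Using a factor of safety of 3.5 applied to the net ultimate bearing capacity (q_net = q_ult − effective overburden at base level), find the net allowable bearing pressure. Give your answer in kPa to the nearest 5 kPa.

q_all(net) ≈ 120 kPa

With the water table at the surface the whole profile is submerged: γ' = 18.6 − 9.81 = 8.79 kN/m³, so q = γ'·D_f = 22.678 kPa; the same γ' applies in the ½γBN_γ term.
q_ult = q·N_q + 0.5·γ·B·N_γ·s_γ
     = 22.678 × 16.4 + 0.5 × 8.79 × 2.18 × 13.2 × 0.6
     = 371.92 + 75.882 = 447.8 kPa.
Net ultimate: q_net = 447.8 − 22.678 = 425.13 kPa.
q_all(net) = 425.13 / 3.5 = 121.46 kPa.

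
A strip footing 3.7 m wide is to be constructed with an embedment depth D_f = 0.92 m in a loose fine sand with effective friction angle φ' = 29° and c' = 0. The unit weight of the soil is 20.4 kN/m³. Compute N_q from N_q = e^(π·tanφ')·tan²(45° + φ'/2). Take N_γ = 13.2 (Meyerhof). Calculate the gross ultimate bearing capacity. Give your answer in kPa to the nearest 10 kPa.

tan29° = 0.5543, so N_q = e^(π×0.5543)·tan²(59.5°) = 5.705 × 2.882 = 16.44.
Effective surcharge at the founding depth q = γ·D_f = 20.4 × 0.92 = 18.768 kPa.
q_ult = q·N_q + 0.5·γ·B·N_γ
     = 18.768 × 16.443 + 0.5 × 20.4 × 3.7 × 13.2
     = 308.61 + 498.17 = 806.78 kPa.

q_ult ≈ 810 kPa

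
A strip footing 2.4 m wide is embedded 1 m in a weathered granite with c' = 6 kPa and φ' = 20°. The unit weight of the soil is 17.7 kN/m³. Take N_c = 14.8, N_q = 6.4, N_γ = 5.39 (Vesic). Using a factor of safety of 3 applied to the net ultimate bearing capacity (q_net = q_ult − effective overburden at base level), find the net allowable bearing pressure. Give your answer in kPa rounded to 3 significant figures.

q_all(net) ≈ 99.6 kPa

q = γ·D_f = 17.7 × 1 = 17.7 kPa.
c·N_c = 6 × 14.8 = 88.8 kPa
q·N_q = 17.7 × 6.4 = 113.28 kPa
0.5·γ·B·N_γ = 0.5 × 17.7 × 2.4 × 5.39 = 114.48 kPa
q_ult = 88.8 + 113.28 + 114.48 = 316.56 kPa.
Net ultimate: q_net = 316.56 − 17.7 = 298.86 kPa.
q_all(net) = 298.86 / 3 = 99.621 kPa.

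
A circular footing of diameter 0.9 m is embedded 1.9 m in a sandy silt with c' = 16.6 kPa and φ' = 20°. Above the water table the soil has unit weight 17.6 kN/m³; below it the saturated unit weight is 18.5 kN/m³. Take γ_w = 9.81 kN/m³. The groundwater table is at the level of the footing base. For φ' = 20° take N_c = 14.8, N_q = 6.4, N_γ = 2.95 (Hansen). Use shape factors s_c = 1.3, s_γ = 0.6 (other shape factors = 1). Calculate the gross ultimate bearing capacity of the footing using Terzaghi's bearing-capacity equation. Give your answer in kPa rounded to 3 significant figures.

Effective surcharge at the founding depth q = γ·D_f = 17.6 × 1.9 = 33.44 kPa.
The water table coincides with the base, so in the self-weight term γ → γ' = 8.69 kN/m³.
q_ult = c·N_c·s_c + q·N_q + 0.5·γ·B·N_γ·s_γ
     = 16.6 × 14.8 × 1.3 + 33.44 × 6.4 + 0.5 × 8.69 × 0.9 × 2.95 × 0.6
     = 319.38 + 214.02 + 6.9216 = 540.32 kPa.

q_ult ≈ 540 kPa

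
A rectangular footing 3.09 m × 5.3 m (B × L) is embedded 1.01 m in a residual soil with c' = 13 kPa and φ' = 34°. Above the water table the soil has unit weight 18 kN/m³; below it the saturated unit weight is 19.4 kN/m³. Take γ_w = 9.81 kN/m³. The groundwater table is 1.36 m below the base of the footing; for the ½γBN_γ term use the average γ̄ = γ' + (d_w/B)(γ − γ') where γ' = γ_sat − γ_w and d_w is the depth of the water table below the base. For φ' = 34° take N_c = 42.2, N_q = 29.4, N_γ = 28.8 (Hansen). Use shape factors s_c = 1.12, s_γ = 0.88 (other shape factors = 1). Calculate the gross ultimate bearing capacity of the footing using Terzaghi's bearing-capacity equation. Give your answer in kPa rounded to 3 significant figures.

q_ult ≈ 1670 kPa

Overburden at base level: q = 18 × 1.01 = 18.18 kPa.
The water table is 1.36 m below the base (< B = 3.09 m), so the ½γBN_γ term uses γ̄ = γ' + (d_w/B)(γ − γ') = 9.59 + (1.36/3.09)(18 − 9.59) = 13.291 kN/m³.
Cohesion term c·N_c·s_c = 13 × 42.2 × 1.12 = 614.43 kPa; surcharge term q·N_q = 18.18 × 29.4 = 534.49 kPa; self-weight term 0.5·γ·B·N_γ·s_γ = 0.5 × 13.291 × 3.09 × 28.8 × 0.88 = 520.45 kPa.
q_ult = 614.43 + 534.49 + 520.45 = 1669.4 kPa.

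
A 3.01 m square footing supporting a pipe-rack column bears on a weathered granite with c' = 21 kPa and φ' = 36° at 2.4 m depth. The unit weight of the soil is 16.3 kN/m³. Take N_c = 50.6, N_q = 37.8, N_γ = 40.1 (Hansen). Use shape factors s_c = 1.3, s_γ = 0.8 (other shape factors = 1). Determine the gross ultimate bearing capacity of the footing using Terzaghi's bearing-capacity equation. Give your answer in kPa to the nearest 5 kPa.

q_ult ≈ 3645 kPa

q = γ·D_f = 16.3 × 2.4 = 39.12 kPa.
c·N_c·s_c = 21 × 50.6 × 1.3 = 1381.4 kPa
q·N_q = 39.12 × 37.8 = 1478.7 kPa
0.5·γ·B·N_γ·s_γ = 0.5 × 16.3 × 3.01 × 40.1 × 0.8 = 786.97 kPa
q_ult = 1381.4 + 1478.7 + 786.97 = 3647.1 kPa.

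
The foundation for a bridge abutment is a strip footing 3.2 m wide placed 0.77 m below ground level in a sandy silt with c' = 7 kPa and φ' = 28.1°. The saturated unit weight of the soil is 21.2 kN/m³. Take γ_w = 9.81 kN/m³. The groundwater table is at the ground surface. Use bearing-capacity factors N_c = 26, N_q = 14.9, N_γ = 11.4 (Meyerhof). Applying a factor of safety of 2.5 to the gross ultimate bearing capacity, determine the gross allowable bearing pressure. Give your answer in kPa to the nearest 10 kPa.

With the water table at the surface the whole profile is submerged: γ' = 21.2 − 9.81 = 11.39 kN/m³, so q = γ'·D_f = 8.7703 kPa; the same γ' applies in the ½γBN_γ term.
q_ult = c·N_c + q·N_q + 0.5·γ·B·N_γ
     = 7 × 26 + 8.7703 × 14.9 + 0.5 × 11.39 × 3.2 × 11.4
     = 182 + 130.68 + 207.75 = 520.43 kPa.
q_all = q_ult / FS = 520.43 / 2.5 = 208.17 kPa.

q_all ≈ 210 kPa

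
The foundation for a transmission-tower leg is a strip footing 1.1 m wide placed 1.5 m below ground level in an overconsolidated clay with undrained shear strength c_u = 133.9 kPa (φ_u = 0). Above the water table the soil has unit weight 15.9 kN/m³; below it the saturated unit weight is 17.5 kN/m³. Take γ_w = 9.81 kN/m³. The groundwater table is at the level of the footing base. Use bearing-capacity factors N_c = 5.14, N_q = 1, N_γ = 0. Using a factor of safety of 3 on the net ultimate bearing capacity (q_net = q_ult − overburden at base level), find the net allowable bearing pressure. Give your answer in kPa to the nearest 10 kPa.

q_all(net) ≈ 230 kPa

Overburden at base level: q = 15.9 × 1.5 = 23.85 kPa.
Cohesion term c·N_c = 133.9 × 5.14 = 688.25 kPa; surcharge term q·N_q = 23.85 × 1 = 23.85 kPa.
q_ult = 688.25 + 23.85 = 712.1 kPa.
q_net = 712.1 − 23.85 = 688.25 kPa.
q_all(net) = 688.25 / 3 = 229.42 kPa.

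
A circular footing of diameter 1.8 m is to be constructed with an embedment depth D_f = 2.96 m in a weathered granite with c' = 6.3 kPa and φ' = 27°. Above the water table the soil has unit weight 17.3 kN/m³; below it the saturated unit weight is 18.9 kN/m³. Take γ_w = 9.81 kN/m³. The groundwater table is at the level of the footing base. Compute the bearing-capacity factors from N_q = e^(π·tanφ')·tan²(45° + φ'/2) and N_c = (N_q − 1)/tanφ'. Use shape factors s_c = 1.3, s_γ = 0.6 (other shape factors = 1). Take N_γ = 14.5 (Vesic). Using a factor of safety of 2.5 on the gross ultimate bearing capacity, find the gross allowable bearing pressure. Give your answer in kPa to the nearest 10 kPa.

q_all ≈ 380 kPa

N_q = e^(π·tan27°)·tan²(58.5°) = 13.2; N_c = (N_q − 1)/tanφ' = 23.94.
q = γ·D_f = 17.3 × 2.96 = 51.208 kPa.
For the ½γBN_γ term take γ' = 18.9 − 9.81 = 9.09 kN/m³ (soil below base is submerged).
c·N_c·s_c = 6.3 × 23.942 × 1.3 = 196.09 kPa
q·N_q = 51.208 × 13.199 = 675.9 kPa
0.5·γ·B·N_γ·s_γ = 0.5 × 9.09 × 1.8 × 14.5 × 0.6 = 71.175 kPa
q_ult = 196.09 + 675.9 + 71.175 = 943.16 kPa.
q_all = 943.16 / 2.5 = 377.27 kPa.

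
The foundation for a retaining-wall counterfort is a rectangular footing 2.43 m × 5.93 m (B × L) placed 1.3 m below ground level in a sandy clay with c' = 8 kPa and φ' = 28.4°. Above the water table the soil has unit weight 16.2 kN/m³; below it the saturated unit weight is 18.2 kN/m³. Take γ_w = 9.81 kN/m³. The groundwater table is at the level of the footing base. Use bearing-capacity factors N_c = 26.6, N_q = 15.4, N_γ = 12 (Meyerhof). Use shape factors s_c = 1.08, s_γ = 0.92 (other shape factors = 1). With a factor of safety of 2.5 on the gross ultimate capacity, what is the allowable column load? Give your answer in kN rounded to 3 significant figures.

P_all ≈ 3840 kN

Effective surcharge at the founding depth q = γ·D_f = 16.2 × 1.3 = 21.06 kPa.
The water table coincides with the base, so in the self-weight term γ → γ' = 8.39 kN/m³.
q_ult = c·N_c·s_c + q·N_q + 0.5·γ·B·N_γ·s_γ
     = 8 × 26.6 × 1.08 + 21.06 × 15.4 + 0.5 × 8.39 × 2.43 × 12 × 0.92
     = 229.82 + 324.32 + 112.54 = 666.69 kPa.
Gross allowable pressure q_all = 666.69 / 2.5 = 266.68 kPa.
Footing area = 14.4099 m², so allowable column load = 266.68 × 14.4099 = 3842.8 kN.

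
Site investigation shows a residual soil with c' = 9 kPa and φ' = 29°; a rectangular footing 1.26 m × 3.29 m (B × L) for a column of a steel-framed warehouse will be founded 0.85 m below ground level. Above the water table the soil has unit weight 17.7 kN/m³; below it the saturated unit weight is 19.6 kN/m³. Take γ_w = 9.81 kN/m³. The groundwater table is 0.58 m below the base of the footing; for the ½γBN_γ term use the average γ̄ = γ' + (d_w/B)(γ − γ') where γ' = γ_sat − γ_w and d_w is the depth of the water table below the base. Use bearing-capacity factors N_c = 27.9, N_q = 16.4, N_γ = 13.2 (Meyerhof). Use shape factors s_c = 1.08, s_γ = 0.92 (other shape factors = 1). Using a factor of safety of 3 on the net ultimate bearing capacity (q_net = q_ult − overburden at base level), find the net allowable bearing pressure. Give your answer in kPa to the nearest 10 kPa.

q_all(net) ≈ 200 kPa

q = γ·D_f = 17.7 × 0.85 = 15.045 kPa.
γ' = 9.79 kN/m³; averaging over the depth B below the base, γ̄ = γ' + (d_w/B)(γ − γ') = 13.431 kN/m³.
c·N_c·s_c = 9 × 27.9 × 1.08 = 271.19 kPa
q·N_q = 15.045 × 16.4 = 246.74 kPa
0.5·γ·B·N_γ·s_γ = 0.5 × 13.431 × 1.26 × 13.2 × 0.92 = 102.76 kPa
q_ult = 271.19 + 246.74 + 102.76 = 620.68 kPa.
q_net = 620.68 − 15.045 = 605.64 kPa.
q_all(net) = 605.64 / 3 = 201.88 kPa.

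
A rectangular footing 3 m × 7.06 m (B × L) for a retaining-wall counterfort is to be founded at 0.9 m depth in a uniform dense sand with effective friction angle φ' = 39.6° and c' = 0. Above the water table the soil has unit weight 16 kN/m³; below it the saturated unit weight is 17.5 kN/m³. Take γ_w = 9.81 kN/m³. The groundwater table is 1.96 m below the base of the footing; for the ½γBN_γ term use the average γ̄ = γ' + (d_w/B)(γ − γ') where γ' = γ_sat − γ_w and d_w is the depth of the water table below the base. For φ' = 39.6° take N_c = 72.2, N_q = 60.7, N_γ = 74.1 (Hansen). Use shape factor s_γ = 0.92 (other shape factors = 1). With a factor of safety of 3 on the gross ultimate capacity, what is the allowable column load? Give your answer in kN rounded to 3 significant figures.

P_all ≈ 15600 kN

q = γ·D_f = 16 × 0.9 = 14.4 kPa.
γ' = 7.69 kN/m³; averaging over the depth B below the base, γ̄ = γ' + (d_w/B)(γ − γ') = 13.119 kN/m³.
q·N_q = 14.4 × 60.7 = 874.08 kPa
0.5·γ·B·N_γ·s_γ = 0.5 × 13.119 × 3 × 74.1 × 0.92 = 1341.5 kPa
q_ult = 874.08 + 1341.5 = 2215.6 kPa.
Gross allowable pressure q_all = 2215.6 / 3 = 738.54 kPa.
Footing area = 21.18 m², so allowable column load = 738.54 × 21.18 = 15642 kN.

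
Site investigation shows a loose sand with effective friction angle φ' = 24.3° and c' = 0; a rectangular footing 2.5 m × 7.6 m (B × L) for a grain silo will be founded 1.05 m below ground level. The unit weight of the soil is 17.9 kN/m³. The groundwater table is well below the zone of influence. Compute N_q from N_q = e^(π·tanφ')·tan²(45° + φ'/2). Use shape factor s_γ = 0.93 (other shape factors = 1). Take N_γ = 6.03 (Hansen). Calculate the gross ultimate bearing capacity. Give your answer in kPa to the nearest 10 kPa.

tan24.3° = 0.4515, so N_q = e^(π×0.4515)·tan²(57.15°) = 4.131 × 2.399 = 9.91.
Effective surcharge at the founding depth q = γ·D_f = 17.9 × 1.05 = 18.795 kPa.
q_ult = q·N_q + 0.5·γ·B·N_γ·s_γ
     = 18.795 × 9.9081 + 0.5 × 17.9 × 2.5 × 6.03 × 0.93
     = 186.22 + 125.48 = 311.7 kPa.

q_ult ≈ 310 kPa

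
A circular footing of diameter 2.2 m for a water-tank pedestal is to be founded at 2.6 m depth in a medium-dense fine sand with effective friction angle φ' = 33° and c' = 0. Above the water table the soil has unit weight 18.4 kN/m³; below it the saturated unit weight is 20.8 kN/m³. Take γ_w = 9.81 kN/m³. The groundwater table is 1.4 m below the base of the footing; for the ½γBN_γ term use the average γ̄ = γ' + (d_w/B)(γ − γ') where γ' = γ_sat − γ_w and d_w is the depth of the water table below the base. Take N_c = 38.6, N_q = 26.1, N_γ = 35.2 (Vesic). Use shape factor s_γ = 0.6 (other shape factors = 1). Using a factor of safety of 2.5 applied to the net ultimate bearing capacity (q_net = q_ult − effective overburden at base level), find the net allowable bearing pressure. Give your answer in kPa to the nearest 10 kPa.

q_all(net) ≈ 630 kPa

Overburden at base level: q = 18.4 × 2.6 = 47.84 kPa.
The water table is 1.4 m below the base (< B = 2.2 m), so the ½γBN_γ term uses γ̄ = γ' + (d_w/B)(γ − γ') = 10.99 + (1.4/2.2)(18.4 − 10.99) = 15.705 kN/m³.
Surcharge term q·N_q = 47.84 × 26.1 = 1248.6 kPa; self-weight term 0.5·γ·B·N_γ·s_γ = 0.5 × 15.705 × 2.2 × 35.2 × 0.6 = 364.87 kPa.
q_ult = 1248.6 + 364.87 = 1613.5 kPa.
Net ultimate: q_net = 1613.5 − 47.84 = 1565.7 kPa.
q_all(net) = 1565.7 / 2.5 = 626.26 kPa.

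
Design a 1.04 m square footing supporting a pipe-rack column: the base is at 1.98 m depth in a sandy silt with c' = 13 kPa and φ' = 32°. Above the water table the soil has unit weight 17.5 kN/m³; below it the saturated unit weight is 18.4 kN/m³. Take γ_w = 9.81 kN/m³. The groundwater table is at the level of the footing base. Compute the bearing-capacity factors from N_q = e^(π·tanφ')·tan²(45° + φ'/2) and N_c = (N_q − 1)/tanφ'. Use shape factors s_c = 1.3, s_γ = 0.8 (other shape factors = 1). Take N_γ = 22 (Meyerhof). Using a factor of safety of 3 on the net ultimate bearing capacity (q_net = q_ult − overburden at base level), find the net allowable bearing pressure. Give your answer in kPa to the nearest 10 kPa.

q_all(net) ≈ 480 kPa

N_q = e^(π·tan32°)·tan²(61°) = 23.18; N_c = (N_q − 1)/tanφ' = 35.49.
Overburden at base level: q = 17.5 × 1.98 = 34.65 kPa.
Below the base the soil is submerged, so the ½γBN_γ term uses γ' = 18.4 − 9.81 = 8.59 kN/m³.
Cohesion term c·N_c·s_c = 13 × 35.49 × 1.3 = 599.79 kPa; surcharge term q·N_q = 34.65 × 23.177 = 803.08 kPa; self-weight term 0.5·γ·B·N_γ·s_γ = 0.5 × 8.59 × 1.04 × 22 × 0.8 = 78.616 kPa.
q_ult = 599.79 + 803.08 + 78.616 = 1481.5 kPa.
q_net = 1481.5 − 34.65 = 1446.8 kPa.
q_all(net) = 1446.8 / 3 = 482.28 kPa.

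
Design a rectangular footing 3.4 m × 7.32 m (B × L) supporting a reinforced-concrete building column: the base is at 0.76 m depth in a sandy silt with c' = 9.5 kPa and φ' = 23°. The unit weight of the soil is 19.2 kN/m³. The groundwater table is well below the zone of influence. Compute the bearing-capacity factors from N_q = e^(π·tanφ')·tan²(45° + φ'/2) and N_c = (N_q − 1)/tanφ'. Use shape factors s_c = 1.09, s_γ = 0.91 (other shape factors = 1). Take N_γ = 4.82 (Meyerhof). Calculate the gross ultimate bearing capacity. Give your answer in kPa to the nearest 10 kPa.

tan23° = 0.4245, so N_q = e^(π×0.4245)·tan²(56.5°) = 3.794 × 2.283 = 8.66.
N_c = (8.66 − 1)/tan23° = 18.05.
Effective surcharge at the founding depth q = γ·D_f = 19.2 × 0.76 = 14.592 kPa.
q_ult = c·N_c·s_c + q·N_q + 0.5·γ·B·N_γ·s_γ
     = 9.5 × 18.049 × 1.09 + 14.592 × 8.6612 + 0.5 × 19.2 × 3.4 × 4.82 × 0.91
     = 186.89 + 126.38 + 143.17 = 456.44 kPa.

q_ult ≈ 460 kPa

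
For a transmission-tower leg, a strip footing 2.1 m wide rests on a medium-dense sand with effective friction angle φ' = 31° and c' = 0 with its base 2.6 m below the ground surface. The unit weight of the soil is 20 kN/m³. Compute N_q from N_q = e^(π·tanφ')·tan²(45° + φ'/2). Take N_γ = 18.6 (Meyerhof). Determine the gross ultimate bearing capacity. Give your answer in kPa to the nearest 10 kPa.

tan31° = 0.6009, so N_q = e^(π×0.6009)·tan²(60.5°) = 6.604 × 3.124 = 20.63.
Effective surcharge at the founding depth q = γ·D_f = 20 × 2.6 = 52 kPa.
q_ult = q·N_q + 0.5·γ·B·N_γ
     = 52 × 20.631 + 0.5 × 20 × 2.1 × 18.6
     = 1072.8 + 390.6 = 1463.4 kPa.

q_ult ≈ 1460 kPa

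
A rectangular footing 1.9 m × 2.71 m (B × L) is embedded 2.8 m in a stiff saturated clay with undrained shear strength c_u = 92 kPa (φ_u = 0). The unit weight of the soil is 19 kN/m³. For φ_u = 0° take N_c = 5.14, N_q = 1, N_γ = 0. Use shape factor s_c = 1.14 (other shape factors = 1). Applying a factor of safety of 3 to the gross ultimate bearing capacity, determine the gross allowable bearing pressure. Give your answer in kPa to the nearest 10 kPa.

q = γ·D_f = 19 × 2.8 = 53.2 kPa.
c·N_c·s_c = 92 × 5.14 × 1.14 = 539.08 kPa
q·N_q = 53.2 × 1 = 53.2 kPa
q_ult = 539.08 + 53.2 = 592.28 kPa.
q_all = q_ult / FS = 592.28 / 3 = 197.43 kPa.

q_all ≈ 200 kPa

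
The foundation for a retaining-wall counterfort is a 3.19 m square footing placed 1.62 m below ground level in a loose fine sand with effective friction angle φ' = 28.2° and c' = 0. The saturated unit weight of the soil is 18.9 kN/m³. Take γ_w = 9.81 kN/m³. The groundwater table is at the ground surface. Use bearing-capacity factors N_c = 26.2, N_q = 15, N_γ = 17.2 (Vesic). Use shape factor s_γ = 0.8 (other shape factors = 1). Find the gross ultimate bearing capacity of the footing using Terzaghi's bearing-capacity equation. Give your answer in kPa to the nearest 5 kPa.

q_ult ≈ 420 kPa

Water table at ground surface, so effective unit weight γ' = 18.9 − 9.81 = 9.09 kN/m³ is used throughout; overburden q = 9.09 × 1.62 = 14.726 kPa; the same γ' applies in the ½γBN_γ term.
Surcharge term q·N_q = 14.726 × 15 = 220.89 kPa; self-weight term 0.5·γ·B·N_γ·s_γ = 0.5 × 9.09 × 3.19 × 17.2 × 0.8 = 199.5 kPa.
q_ult = 220.89 + 199.5 = 420.39 kPa.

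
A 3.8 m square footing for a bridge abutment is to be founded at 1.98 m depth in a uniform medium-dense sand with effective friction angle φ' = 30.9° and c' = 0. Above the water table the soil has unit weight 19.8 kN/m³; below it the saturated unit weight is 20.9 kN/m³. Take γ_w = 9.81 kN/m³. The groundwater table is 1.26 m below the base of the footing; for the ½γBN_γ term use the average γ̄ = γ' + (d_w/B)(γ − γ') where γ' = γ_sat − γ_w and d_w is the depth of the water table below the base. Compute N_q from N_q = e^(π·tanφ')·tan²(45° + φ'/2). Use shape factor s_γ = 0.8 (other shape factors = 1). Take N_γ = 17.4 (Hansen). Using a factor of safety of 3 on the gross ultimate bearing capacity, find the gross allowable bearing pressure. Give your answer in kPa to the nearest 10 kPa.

N_q = e^(π·tan30.9°)·tan²(60.45°) = 20.39.
Effective surcharge at the founding depth q = γ·D_f = 19.8 × 1.98 = 39.204 kPa.
With d_w = 1.26 m < B, γ̄ = 11.09 + (1.26/3.8) × (19.8 − 11.09) = 13.978 kN/m³.
q_ult = q·N_q + 0.5·γ·B·N_γ·s_γ
     = 39.204 × 20.394 + 0.5 × 13.978 × 3.8 × 17.4 × 0.8
     = 799.54 + 369.69 = 1169.2 kPa.
q_all = 1169.2 / 3 = 389.74 kPa.

q_all ≈ 390 kPa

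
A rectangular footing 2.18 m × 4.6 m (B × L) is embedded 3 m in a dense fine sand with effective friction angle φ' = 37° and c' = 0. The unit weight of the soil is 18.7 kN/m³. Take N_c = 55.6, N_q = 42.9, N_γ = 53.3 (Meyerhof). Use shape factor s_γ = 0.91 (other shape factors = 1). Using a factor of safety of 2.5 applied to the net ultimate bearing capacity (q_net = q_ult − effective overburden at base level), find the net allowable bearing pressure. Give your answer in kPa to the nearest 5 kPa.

q_all(net) ≈ 1335 kPa

Effective surcharge at the founding depth q = γ·D_f = 18.7 × 3 = 56.1 kPa.
q_ult = q·N_q + 0.5·γ·B·N_γ·s_γ
     = 56.1 × 42.9 + 0.5 × 18.7 × 2.18 × 53.3 × 0.91
     = 2406.7 + 988.64 = 3395.3 kPa.
Net ultimate: q_net = 3395.3 − 56.1 = 3339.2 kPa.
q_all(net) = 3339.2 / 2.5 = 1335.7 kPa.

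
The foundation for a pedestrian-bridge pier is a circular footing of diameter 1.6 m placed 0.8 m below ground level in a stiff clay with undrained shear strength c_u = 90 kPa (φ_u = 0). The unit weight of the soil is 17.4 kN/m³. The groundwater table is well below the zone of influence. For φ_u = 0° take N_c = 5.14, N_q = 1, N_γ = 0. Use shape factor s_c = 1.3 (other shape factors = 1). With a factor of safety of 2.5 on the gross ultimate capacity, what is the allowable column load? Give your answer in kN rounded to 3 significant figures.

P_all ≈ 495 kN

Effective surcharge at the founding depth q = γ·D_f = 17.4 × 0.8 = 13.92 kPa.
q_ult = c·N_c·s_c + q·N_q
     = 90 × 5.14 × 1.3 + 13.92 × 1
     = 601.38 + 13.92 = 615.3 kPa.
Gross allowable pressure q_all = 615.3 / 2.5 = 246.12 kPa.
Footing area = 2.0106 m², so allowable column load = 246.12 × 2.0106 = 494.85 kN.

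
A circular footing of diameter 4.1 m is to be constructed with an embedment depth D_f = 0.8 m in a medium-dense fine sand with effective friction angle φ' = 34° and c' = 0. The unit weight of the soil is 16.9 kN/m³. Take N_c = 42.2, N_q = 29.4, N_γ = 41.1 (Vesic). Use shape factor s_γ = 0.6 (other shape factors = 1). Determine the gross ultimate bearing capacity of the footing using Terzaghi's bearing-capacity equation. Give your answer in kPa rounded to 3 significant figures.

q_ult ≈ 1250 kPa

q = γ·D_f = 16.9 × 0.8 = 13.52 kPa.
q·N_q = 13.52 × 29.4 = 397.49 kPa
0.5·γ·B·N_γ·s_γ = 0.5 × 16.9 × 4.1 × 41.1 × 0.6 = 854.35 kPa
q_ult = 397.49 + 854.35 = 1251.8 kPa.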